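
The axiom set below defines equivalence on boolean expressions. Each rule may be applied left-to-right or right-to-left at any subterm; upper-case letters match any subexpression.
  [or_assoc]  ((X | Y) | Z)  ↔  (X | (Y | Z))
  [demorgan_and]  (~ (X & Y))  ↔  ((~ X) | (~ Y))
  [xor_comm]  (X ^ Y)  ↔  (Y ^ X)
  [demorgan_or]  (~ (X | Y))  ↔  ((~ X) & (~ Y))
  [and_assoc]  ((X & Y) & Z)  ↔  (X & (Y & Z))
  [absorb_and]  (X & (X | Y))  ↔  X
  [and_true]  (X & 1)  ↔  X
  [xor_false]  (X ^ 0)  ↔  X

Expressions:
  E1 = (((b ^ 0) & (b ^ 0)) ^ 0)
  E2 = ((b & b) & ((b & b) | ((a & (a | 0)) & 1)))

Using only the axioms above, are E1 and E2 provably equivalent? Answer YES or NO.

step 1: xor_false (→) rewrites (b ^ 0) into b, now ((b & (b ^ 0)) ^ 0)
step 2: xor_false (→) rewrites (b ^ 0) into b, now ((b & b) ^ 0)
step 3: xor_false (→) rewrites ((b & b) ^ 0) into (b & b)
step 4: absorb_and (←) rewrites (b & b) into ((b & b) & ((b & b) | a))
step 5: absorb_and (←) rewrites a into (a & (a | 0)), now ((b & b) & ((b & b) | (a & (a | 0))))
step 6: and_true (←) rewrites (a & (a | 0)) into ((a & (a | 0)) & 1), which is E2

YES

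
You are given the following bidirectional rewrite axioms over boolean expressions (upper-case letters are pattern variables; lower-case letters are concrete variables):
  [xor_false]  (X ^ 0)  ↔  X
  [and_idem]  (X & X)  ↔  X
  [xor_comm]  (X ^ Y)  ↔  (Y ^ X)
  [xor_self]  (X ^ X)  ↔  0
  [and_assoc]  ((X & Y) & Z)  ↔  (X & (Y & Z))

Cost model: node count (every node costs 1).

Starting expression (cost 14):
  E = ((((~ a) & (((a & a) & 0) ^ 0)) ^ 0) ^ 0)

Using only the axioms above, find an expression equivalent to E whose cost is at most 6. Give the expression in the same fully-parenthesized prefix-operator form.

((~ a) & (a & 0))   [cost 6]

step 1: xor_false (→) rewrites (((~ a) & (((a & a) & 0) ^ 0)) ^ 0) into ((~ a) & (((a & a) & 0) ^ 0)), now (((~ a) & (((a & a) & 0) ^ 0)) ^ 0)
step 2: xor_false (→) rewrites (((~ a) & (((a & a) & 0) ^ 0)) ^ 0) into ((~ a) & (((a & a) & 0) ^ 0))
step 3: xor_false (→) rewrites (((a & a) & 0) ^ 0) into ((a & a) & 0), now ((~ a) & ((a & a) & 0))
step 4: and_idem (→) rewrites (a & a) into a, reaching cost 6 (bound 6)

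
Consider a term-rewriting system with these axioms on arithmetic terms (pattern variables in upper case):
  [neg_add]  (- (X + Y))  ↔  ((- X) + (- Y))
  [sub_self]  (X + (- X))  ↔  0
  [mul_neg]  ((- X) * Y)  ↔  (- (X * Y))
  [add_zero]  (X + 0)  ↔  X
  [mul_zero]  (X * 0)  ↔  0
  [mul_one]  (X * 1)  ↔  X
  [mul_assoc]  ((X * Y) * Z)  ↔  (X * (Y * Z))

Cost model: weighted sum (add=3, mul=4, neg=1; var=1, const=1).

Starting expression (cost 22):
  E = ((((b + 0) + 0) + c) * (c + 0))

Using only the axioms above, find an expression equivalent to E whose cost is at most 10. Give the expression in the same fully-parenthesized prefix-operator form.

((b + c) * c)   [cost 10]

step 1: add_zero (→) rewrites (c + 0) into c, now ((((b + 0) + 0) + c) * c)
step 2: add_zero (→) rewrites ((b + 0) + 0) into (b + 0), now (((b + 0) + c) * c)
step 3: add_zero (→) rewrites (b + 0) into b, reaching cost 10 (bound 10)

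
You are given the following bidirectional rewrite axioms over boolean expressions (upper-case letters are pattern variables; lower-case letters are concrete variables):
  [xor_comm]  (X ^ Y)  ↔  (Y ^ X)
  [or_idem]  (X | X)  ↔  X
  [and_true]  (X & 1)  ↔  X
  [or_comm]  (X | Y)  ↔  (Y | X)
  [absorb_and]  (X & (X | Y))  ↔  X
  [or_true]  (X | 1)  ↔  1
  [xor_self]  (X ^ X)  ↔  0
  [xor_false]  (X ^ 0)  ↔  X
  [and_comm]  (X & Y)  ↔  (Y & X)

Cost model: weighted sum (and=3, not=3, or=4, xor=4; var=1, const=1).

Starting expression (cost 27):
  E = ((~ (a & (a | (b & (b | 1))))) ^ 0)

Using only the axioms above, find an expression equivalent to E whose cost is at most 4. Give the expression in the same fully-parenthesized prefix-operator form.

(~ a)   [cost 4]

step 1: absorb_and (→) rewrites (b & (b | 1)) into b, now ((~ (a & (a | b))) ^ 0)
step 2: absorb_and (→) rewrites (a & (a | b)) into a, now ((~ a) ^ 0)
step 3: xor_false (→) rewrites ((~ a) ^ 0) into (~ a), reaching cost 4 (bound 4)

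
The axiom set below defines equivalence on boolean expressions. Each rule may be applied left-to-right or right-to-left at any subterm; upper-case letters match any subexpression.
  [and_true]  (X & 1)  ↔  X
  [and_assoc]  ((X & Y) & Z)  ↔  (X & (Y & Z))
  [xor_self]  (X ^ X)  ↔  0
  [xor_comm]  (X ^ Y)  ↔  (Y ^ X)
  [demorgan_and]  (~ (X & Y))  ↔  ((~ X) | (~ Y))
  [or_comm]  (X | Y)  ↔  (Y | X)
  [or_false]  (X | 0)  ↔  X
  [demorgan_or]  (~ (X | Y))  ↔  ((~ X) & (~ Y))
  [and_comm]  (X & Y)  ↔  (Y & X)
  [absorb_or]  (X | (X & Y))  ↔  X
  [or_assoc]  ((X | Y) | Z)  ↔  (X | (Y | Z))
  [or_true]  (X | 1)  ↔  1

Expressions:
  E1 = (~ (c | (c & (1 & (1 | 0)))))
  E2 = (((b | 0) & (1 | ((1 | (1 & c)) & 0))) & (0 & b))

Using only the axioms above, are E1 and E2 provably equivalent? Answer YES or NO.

NO

Every axiom is a valid identity, so a rewrite proof would force E1 and E2 to agree under every assignment.
At b=0, c=0: E1 = 1 but E2 = 0; they differ, so no derivation exists.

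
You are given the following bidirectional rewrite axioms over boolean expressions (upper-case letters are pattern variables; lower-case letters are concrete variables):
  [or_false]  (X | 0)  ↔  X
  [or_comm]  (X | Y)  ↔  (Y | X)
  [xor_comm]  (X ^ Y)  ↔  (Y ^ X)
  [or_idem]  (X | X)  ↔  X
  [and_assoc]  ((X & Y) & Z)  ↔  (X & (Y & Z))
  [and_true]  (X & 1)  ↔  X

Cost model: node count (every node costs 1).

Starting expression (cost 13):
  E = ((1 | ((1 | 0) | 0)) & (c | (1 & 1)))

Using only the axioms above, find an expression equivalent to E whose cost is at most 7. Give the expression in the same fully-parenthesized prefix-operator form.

((1 | 1) & (c | 1))   [cost 7]

1. [or_false →] ((1 | 0) | 0)  →  (1 | 0);  E = ((1 | (1 | 0)) & (c | (1 & 1)))
2. [or_comm →] (1 | (1 | 0))  →  ((1 | 0) | 1);  E = (((1 | 0) | 1) & (c | (1 & 1)))
3. [and_true →] (1 & 1)  →  1;  E = (((1 | 0) | 1) & (c | 1))
4. [or_false →] (1 | 0)  →  1;  cost 7 ≤ 7, done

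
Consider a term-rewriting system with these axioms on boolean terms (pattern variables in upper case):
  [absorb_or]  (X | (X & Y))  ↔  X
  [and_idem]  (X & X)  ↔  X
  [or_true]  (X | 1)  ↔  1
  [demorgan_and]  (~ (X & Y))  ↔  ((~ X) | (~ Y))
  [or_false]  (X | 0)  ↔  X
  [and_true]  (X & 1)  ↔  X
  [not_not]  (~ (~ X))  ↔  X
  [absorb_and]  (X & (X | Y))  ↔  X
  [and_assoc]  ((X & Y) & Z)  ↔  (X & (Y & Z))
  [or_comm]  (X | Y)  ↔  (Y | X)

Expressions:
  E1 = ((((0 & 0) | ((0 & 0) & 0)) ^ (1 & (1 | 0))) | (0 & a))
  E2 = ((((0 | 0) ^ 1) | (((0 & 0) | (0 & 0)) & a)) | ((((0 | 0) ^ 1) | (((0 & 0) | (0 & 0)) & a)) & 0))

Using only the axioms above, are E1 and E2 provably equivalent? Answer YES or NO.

YES

(1) ((0 & 0) | ((0 & 0) & 0))  =[absorb_or →]=  (0 & 0)    ⊢ (((0 & 0) ^ (1 & (1 | 0))) | (0 & a))
(2) (0 & 0)  =[and_idem →]=  0    ⊢ ((0 ^ (1 & (1 | 0))) | (0 & a))
(3) (1 & (1 | 0))  =[absorb_and →]=  1    ⊢ ((0 ^ 1) | (0 & a))
(4) 0  =[or_false ←]=  (0 | 0)    ⊢ (((0 | 0) ^ 1) | (0 & a))
(5) 0  =[absorb_or ←]=  (0 | (0 & 0))    ⊢ (((0 | 0) ^ 1) | ((0 | (0 & 0)) & a))
(6) 0  =[and_idem ←]=  (0 & 0)    ⊢ (((0 | 0) ^ 1) | (((0 & 0) | (0 & 0)) & a))
(7) (((0 | 0) ^ 1) | (((0 & 0) | (0 & 0)) & a))  =[absorb_or ←]=  ((((0 | 0) ^ 1) | (((0 & 0) | (0 & 0)) & a)) | ((((0 | 0) ^ 1) | (((0 & 0) | (0 & 0)) & a)) & 0))    ⊢ E2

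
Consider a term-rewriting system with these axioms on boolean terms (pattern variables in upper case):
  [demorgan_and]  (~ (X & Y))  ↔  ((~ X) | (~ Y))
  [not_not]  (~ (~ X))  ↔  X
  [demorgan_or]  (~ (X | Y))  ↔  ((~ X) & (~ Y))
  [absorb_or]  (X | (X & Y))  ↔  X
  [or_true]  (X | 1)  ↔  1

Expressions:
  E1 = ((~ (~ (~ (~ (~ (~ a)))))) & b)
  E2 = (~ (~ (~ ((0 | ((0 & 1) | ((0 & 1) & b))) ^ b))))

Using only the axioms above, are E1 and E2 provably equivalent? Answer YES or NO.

Every axiom is a valid identity, so a rewrite proof would force E1 and E2 to agree under every assignment.
At a=0, b=0: E1 = 0 but E2 = 1; they differ, so no derivation exists.

NO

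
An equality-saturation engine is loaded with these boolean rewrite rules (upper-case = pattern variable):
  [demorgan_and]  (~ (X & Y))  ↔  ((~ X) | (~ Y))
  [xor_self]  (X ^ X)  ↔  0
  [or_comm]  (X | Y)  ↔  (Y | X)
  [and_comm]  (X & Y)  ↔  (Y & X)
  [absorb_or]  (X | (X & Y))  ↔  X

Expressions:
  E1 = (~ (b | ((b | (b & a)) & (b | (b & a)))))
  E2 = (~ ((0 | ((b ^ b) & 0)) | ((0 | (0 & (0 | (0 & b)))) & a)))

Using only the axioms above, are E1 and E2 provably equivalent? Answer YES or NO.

The axioms are sound identities: if E1 ↔* E2 then E1 and E2 evaluate identically under any assignment.
Under a=0, b=1: E1 evaluates to 0, E2 to 1. Distinct ⇒ no rewrite sequence connects them.

NO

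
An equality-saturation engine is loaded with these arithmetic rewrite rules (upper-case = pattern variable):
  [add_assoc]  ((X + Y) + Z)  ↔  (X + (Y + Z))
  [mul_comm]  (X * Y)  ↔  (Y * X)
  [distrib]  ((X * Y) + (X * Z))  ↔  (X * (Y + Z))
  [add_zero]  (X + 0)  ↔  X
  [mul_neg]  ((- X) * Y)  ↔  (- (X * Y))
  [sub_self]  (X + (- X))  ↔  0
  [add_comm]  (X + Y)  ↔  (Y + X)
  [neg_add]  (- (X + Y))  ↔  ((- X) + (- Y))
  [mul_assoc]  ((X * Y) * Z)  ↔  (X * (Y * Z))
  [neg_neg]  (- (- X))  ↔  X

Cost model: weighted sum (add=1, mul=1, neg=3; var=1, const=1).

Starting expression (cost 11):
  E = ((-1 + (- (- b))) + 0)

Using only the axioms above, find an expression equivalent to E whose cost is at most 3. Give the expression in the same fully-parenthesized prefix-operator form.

step 1: neg_neg (→) rewrites (- (- b)) into b, now ((-1 + b) + 0)
step 2: add_assoc (→) rewrites ((-1 + b) + 0) into (-1 + (b + 0))
step 3: add_zero (→) rewrites (b + 0) into b, reaching cost 3 (bound 3)

(-1 + b)   [cost 3]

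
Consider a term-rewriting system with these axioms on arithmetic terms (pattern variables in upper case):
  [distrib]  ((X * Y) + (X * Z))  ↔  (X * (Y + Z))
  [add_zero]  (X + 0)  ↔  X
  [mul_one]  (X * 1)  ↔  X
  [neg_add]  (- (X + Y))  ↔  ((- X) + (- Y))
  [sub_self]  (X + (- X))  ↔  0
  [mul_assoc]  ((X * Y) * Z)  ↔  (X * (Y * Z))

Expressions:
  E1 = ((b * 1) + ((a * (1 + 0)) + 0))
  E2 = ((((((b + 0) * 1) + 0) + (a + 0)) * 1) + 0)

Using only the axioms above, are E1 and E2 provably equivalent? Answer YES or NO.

YES

step 1: add_zero (→) rewrites (1 + 0) into 1, now ((b * 1) + ((a * 1) + 0))
step 2: mul_one (→) rewrites (a * 1) into a, now ((b * 1) + (a + 0))
step 3: mul_one (→) rewrites (b * 1) into b, now (b + (a + 0))
step 4: add_zero (→) rewrites (a + 0) into a, now (b + a)
step 5: add_zero (←) rewrites (b + a) into ((b + a) + 0)
step 6: mul_one (←) rewrites b into (b * 1), now (((b * 1) + a) + 0)
step 7: add_zero (←) rewrites (b * 1) into ((b * 1) + 0), now ((((b * 1) + 0) + a) + 0)
step 8: add_zero (←) rewrites b into (b + 0), now (((((b + 0) * 1) + 0) + a) + 0)
step 9: add_zero (←) rewrites a into (a + 0), now (((((b + 0) * 1) + 0) + (a + 0)) + 0)
step 10: mul_one (←) rewrites ((((b + 0) * 1) + 0) + (a + 0)) into (((((b + 0) * 1) + 0) + (a + 0)) * 1), which is E2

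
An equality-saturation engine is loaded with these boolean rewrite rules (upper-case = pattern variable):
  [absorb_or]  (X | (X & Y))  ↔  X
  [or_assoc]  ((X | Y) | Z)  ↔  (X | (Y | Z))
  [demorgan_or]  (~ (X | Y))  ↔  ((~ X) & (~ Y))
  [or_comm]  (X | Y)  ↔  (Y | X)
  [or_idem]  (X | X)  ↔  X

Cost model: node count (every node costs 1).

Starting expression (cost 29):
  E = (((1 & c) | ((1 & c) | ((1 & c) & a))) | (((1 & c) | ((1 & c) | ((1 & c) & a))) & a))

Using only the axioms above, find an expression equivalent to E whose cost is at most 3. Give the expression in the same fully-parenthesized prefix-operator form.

(1 & c)   [cost 3]

step 1: absorb_or (→) rewrites (((1 & c) | ((1 & c) | ((1 & c) & a))) | (((1 & c) | ((1 & c) | ((1 & c) & a))) & a)) into ((1 & c) | ((1 & c) | ((1 & c) & a)))
step 2: absorb_or (→) rewrites ((1 & c) | ((1 & c) & a)) into (1 & c), now ((1 & c) | (1 & c))
step 3: or_idem (→) rewrites ((1 & c) | (1 & c)) into (1 & c), reaching cost 3 (bound 3)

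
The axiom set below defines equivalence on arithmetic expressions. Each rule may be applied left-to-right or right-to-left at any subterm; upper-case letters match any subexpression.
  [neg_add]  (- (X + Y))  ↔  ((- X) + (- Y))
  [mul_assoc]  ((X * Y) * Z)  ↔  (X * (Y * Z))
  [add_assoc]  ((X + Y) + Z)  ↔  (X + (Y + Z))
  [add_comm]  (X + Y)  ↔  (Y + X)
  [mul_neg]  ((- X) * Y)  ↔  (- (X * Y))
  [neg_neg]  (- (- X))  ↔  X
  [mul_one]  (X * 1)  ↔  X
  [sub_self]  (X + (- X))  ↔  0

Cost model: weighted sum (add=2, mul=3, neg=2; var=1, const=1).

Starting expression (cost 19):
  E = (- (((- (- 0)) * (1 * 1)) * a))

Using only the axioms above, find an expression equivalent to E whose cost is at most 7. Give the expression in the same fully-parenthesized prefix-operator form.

(- (0 * a))   [cost 7]

step 1: mul_one (→) rewrites (1 * 1) into 1, now (- (((- (- 0)) * 1) * a))
step 2: neg_neg (→) rewrites (- (- 0)) into 0, now (- ((0 * 1) * a))
step 3: mul_one (→) rewrites (0 * 1) into 0, reaching cost 7 (bound 7)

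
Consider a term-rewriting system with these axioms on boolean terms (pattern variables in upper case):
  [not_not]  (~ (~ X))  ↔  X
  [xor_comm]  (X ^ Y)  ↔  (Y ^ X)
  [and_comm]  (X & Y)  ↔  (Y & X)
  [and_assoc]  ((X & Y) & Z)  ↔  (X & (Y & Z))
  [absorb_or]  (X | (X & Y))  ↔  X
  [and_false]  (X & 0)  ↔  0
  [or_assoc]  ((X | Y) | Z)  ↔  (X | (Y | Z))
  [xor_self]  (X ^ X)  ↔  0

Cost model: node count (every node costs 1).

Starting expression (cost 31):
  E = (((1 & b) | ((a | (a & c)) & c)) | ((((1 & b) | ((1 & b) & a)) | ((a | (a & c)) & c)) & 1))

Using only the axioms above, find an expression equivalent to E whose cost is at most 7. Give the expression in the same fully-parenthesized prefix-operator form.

((1 & b) | (a & c))   [cost 7]

step 1: absorb_or (→) rewrites ((1 & b) | ((1 & b) & a)) into (1 & b), now (((1 & b) | ((a | (a & c)) & c)) | (((1 & b) | ((a | (a & c)) & c)) & 1))
step 2: absorb_or (→) rewrites (((1 & b) | ((a | (a & c)) & c)) | (((1 & b) | ((a | (a & c)) & c)) & 1)) into ((1 & b) | ((a | (a & c)) & c))
step 3: absorb_or (→) rewrites (a | (a & c)) into a, reaching cost 7 (bound 7)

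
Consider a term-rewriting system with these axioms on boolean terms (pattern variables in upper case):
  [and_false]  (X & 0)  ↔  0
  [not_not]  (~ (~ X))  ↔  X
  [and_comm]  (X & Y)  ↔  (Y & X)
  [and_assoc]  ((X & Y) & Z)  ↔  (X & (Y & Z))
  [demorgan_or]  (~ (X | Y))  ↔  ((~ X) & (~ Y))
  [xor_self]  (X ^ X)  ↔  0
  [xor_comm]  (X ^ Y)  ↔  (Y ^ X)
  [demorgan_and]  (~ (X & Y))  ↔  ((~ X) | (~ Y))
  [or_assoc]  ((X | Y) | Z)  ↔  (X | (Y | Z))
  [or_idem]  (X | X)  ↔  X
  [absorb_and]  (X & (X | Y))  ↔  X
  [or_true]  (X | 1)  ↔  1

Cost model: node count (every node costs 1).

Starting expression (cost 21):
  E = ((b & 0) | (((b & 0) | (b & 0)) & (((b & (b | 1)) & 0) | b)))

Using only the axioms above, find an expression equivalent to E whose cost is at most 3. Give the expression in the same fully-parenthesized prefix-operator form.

(b & 0)   [cost 3]

1. [absorb_and →] (b & (b | 1))  →  b;  E = ((b & 0) | (((b & 0) | (b & 0)) & ((b & 0) | b)))
2. [or_idem →] ((b & 0) | (b & 0))  →  (b & 0);  E = ((b & 0) | ((b & 0) & ((b & 0) | b)))
3. [absorb_and →] ((b & 0) & ((b & 0) | b))  →  (b & 0);  E = ((b & 0) | (b & 0))
4. [or_idem →] ((b & 0) | (b & 0))  →  (b & 0);  cost 3 ≤ 3, done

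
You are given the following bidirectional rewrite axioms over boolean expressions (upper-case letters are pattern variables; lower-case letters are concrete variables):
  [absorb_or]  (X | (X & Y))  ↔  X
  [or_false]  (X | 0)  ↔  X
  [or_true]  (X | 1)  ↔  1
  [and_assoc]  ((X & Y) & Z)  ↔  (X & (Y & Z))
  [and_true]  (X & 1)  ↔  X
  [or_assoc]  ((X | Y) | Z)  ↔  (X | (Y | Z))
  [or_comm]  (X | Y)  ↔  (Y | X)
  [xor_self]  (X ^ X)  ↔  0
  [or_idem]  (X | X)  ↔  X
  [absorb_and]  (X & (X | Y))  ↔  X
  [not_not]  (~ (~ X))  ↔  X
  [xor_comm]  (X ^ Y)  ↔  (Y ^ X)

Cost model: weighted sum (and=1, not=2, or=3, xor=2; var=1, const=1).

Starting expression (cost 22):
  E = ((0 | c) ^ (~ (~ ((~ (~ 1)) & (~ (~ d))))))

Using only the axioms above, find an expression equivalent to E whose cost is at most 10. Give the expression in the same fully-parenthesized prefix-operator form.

1. [not_not →] (~ (~ 1))  →  1;  E = ((0 | c) ^ (~ (~ (1 & (~ (~ d))))))
2. [not_not →] (~ (~ d))  →  d;  E = ((0 | c) ^ (~ (~ (1 & d))))
3. [not_not →] (~ (~ (1 & d)))  →  (1 & d);  cost 10 ≤ 10, done

((0 | c) ^ (1 & d))   [cost 10]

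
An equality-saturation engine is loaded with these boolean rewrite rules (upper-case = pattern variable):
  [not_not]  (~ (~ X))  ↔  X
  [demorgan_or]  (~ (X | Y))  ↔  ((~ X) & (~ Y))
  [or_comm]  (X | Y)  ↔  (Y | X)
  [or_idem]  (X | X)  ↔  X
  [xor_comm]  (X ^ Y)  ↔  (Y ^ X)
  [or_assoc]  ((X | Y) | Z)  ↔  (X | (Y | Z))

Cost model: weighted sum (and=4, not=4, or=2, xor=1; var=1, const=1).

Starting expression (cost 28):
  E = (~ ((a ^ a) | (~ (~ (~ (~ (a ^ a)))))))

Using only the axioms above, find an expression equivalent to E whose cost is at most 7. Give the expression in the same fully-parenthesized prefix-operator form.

(1) (~ (~ (a ^ a)))  =[not_not →]=  (a ^ a)    ⊢ (~ ((a ^ a) | (~ (~ (a ^ a)))))
(2) (~ (~ (a ^ a)))  =[not_not →]=  (a ^ a)    ⊢ (~ ((a ^ a) | (a ^ a)))
(3) ((a ^ a) | (a ^ a))  =[or_idem →]=  (a ^ a)    ⊢ cost 7, within 7

(~ (a ^ a))   [cost 7]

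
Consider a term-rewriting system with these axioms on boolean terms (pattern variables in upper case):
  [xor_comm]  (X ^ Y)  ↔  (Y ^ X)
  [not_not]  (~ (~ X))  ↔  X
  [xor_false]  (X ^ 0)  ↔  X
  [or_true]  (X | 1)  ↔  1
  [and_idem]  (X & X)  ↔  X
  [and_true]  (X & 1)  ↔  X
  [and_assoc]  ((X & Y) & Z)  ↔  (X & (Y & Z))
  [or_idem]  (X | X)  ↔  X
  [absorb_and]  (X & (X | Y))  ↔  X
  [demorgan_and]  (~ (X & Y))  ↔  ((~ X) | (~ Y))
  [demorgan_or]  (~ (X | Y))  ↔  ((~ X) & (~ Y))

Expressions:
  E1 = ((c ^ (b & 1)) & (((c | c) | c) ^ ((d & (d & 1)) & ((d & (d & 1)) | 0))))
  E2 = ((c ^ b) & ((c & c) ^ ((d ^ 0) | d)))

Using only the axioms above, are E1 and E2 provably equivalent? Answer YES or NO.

YES

(1) ((d & (d & 1)) & ((d & (d & 1)) | 0))  =[absorb_and →]=  (d & (d & 1))    ⊢ ((c ^ (b & 1)) & (((c | c) | c) ^ (d & (d & 1))))
(2) (c | c)  =[or_idem →]=  c    ⊢ ((c ^ (b & 1)) & ((c | c) ^ (d & (d & 1))))
(3) (c | c)  =[or_idem →]=  c    ⊢ ((c ^ (b & 1)) & (c ^ (d & (d & 1))))
(4) (d & 1)  =[and_true →]=  d    ⊢ ((c ^ (b & 1)) & (c ^ (d & d)))
(5) (b & 1)  =[and_true →]=  b    ⊢ ((c ^ b) & (c ^ (d & d)))
(6) (d & d)  =[and_idem →]=  d    ⊢ ((c ^ b) & (c ^ d))
(7) c  =[and_idem ←]=  (c & c)    ⊢ ((c ^ b) & ((c & c) ^ d))
(8) d  =[or_idem ←]=  (d | d)    ⊢ ((c ^ b) & ((c & c) ^ (d | d)))
(9) d  =[xor_false ←]=  (d ^ 0)    ⊢ E2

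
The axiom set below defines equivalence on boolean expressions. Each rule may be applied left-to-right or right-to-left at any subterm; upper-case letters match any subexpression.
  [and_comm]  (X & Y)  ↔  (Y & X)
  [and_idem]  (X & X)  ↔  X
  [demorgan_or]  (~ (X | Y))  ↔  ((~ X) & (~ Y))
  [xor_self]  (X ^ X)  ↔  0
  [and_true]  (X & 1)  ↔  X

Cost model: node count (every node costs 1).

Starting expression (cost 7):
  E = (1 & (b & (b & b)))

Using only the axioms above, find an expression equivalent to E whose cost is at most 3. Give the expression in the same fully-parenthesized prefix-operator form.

1. [and_idem →] (b & b)  →  b;  E = (1 & (b & b))
2. [and_comm →] (1 & (b & b))  →  ((b & b) & 1)
3. [and_idem →] (b & b)  →  b;  cost 3 ≤ 3, done

(b & 1)   [cost 3]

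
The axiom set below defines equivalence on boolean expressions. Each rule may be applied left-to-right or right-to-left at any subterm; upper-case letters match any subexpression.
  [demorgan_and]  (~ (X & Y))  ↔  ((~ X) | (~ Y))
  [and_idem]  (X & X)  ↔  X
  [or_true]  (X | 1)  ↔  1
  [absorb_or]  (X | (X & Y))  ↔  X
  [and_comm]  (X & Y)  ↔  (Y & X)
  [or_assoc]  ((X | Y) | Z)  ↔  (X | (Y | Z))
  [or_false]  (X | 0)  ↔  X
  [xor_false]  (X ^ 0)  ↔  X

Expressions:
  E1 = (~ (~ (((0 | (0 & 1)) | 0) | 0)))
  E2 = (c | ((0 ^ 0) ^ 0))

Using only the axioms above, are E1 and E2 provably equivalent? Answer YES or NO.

The axioms are sound identities: if E1 ↔* E2 then E1 and E2 evaluate identically under any assignment.
Under c=1: E1 evaluates to 0, E2 to 1. Distinct ⇒ no rewrite sequence connects them.

NO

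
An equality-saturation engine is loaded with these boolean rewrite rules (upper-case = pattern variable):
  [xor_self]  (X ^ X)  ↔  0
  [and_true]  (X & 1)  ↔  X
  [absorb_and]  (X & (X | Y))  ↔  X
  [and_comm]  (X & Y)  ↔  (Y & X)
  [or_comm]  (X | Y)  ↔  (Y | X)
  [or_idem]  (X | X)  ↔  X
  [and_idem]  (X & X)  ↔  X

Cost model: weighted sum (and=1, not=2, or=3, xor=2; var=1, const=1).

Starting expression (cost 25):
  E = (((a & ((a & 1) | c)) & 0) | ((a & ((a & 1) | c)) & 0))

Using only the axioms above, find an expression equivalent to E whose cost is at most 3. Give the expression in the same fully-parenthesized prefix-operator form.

1. [or_idem →] (((a & ((a & 1) | c)) & 0) | ((a & ((a & 1) | c)) & 0))  →  ((a & ((a & 1) | c)) & 0)
2. [and_true →] (a & 1)  →  a;  E = ((a & (a | c)) & 0)
3. [absorb_and →] (a & (a | c))  →  a;  cost 3 ≤ 3, done

(a & 0)   [cost 3]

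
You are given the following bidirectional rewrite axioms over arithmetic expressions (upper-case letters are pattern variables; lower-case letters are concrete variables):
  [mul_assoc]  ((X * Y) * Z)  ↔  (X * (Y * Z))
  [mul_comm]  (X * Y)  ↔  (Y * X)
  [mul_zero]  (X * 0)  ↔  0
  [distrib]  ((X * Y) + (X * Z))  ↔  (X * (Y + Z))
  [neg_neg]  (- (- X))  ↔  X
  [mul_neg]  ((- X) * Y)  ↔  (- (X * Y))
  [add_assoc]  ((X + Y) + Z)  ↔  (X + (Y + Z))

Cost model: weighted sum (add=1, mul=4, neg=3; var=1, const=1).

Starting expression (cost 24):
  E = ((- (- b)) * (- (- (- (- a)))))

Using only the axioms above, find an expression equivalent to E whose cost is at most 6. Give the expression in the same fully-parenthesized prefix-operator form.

(b * a)   [cost 6]

1. [neg_neg →] (- (- a))  →  a;  E = ((- (- b)) * (- (- a)))
2. [neg_neg →] (- (- b))  →  b;  E = (b * (- (- a)))
3. [neg_neg →] (- (- a))  →  a;  cost 6 ≤ 6, done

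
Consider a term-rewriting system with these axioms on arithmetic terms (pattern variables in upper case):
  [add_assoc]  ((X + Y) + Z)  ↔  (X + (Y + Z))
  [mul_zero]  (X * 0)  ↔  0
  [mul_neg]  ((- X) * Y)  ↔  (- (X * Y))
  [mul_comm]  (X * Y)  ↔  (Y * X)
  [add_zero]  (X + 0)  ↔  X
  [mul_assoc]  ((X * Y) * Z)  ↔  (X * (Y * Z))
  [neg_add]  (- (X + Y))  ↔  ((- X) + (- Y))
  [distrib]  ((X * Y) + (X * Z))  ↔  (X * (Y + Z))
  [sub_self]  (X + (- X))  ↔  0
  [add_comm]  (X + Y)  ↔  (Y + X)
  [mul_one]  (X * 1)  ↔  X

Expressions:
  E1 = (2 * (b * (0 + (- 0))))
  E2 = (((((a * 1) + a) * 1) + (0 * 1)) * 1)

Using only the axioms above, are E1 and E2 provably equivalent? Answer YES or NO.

The axioms are sound identities: if E1 ↔* E2 then E1 and E2 evaluate identically under any assignment.
Under a=1, b=0: E1 evaluates to 0, E2 to 2. Distinct ⇒ no rewrite sequence connects them.

NO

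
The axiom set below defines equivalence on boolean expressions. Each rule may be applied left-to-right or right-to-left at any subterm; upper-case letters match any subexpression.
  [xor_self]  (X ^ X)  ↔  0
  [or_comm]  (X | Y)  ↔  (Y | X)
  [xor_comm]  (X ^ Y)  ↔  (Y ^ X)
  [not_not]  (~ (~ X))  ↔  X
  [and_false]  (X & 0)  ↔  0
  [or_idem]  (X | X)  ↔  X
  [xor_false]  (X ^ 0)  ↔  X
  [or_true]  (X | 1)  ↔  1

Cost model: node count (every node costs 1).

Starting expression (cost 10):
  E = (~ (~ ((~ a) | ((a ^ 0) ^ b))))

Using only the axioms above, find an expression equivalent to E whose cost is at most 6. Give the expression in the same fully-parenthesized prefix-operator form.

((~ a) | (a ^ b))   [cost 6]

step 1: not_not (→) rewrites (~ (~ ((~ a) | ((a ^ 0) ^ b)))) into ((~ a) | ((a ^ 0) ^ b))
step 2: xor_false (→) rewrites (a ^ 0) into a, reaching cost 6 (bound 6)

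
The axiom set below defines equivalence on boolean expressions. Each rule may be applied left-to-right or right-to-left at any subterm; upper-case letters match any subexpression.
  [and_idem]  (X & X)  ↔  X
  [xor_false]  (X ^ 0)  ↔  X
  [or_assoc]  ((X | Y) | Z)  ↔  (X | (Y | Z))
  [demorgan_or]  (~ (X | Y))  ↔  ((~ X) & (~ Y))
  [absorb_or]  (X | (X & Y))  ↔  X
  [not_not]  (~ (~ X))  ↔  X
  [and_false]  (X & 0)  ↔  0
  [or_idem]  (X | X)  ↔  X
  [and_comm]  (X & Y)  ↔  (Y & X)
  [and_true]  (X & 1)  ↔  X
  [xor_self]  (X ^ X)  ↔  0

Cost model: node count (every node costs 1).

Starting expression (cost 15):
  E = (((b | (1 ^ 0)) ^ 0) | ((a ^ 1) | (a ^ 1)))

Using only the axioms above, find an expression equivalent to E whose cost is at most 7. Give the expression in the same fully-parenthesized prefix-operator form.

((b | 1) | (a ^ 1))   [cost 7]

step 1: xor_false (→) rewrites ((b | (1 ^ 0)) ^ 0) into (b | (1 ^ 0)), now ((b | (1 ^ 0)) | ((a ^ 1) | (a ^ 1)))
step 2: xor_false (→) rewrites (1 ^ 0) into 1, now ((b | 1) | ((a ^ 1) | (a ^ 1)))
step 3: or_idem (→) rewrites ((a ^ 1) | (a ^ 1)) into (a ^ 1), reaching cost 7 (bound 7)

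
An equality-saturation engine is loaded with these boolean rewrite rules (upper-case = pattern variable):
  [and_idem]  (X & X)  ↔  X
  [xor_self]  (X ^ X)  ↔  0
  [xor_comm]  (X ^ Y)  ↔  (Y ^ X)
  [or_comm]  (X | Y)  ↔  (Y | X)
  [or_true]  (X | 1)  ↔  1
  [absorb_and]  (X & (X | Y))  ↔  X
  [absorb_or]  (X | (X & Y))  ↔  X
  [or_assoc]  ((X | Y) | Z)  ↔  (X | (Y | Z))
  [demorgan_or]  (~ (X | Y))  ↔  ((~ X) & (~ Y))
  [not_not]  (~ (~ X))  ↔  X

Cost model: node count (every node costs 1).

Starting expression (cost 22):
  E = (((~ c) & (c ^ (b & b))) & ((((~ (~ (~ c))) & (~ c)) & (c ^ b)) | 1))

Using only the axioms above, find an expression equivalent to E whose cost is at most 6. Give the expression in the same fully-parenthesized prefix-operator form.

((~ c) & (c ^ b))   [cost 6]

1. [not_not →] (~ (~ c))  →  c;  E = (((~ c) & (c ^ (b & b))) & ((((~ c) & (~ c)) & (c ^ b)) | 1))
2. [and_idem →] ((~ c) & (~ c))  →  (~ c);  E = (((~ c) & (c ^ (b & b))) & (((~ c) & (c ^ b)) | 1))
3. [and_idem →] (b & b)  →  b;  E = (((~ c) & (c ^ b)) & (((~ c) & (c ^ b)) | 1))
4. [absorb_and →] (((~ c) & (c ^ b)) & (((~ c) & (c ^ b)) | 1))  →  ((~ c) & (c ^ b));  cost 6 ≤ 6, done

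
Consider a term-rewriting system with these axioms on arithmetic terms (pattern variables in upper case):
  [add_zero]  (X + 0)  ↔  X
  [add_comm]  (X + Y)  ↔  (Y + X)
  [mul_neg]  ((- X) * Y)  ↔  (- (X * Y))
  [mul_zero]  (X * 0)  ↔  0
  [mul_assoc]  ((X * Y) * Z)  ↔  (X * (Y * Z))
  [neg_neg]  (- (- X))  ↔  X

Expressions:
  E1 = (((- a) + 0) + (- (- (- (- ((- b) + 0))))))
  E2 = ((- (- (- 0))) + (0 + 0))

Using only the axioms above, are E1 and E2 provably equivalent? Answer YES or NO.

The axioms are sound identities: if E1 ↔* E2 then E1 and E2 evaluate identically under any assignment.
Under a=0, b=1: E1 evaluates to -1, E2 to 0. Distinct ⇒ no rewrite sequence connects them.

NO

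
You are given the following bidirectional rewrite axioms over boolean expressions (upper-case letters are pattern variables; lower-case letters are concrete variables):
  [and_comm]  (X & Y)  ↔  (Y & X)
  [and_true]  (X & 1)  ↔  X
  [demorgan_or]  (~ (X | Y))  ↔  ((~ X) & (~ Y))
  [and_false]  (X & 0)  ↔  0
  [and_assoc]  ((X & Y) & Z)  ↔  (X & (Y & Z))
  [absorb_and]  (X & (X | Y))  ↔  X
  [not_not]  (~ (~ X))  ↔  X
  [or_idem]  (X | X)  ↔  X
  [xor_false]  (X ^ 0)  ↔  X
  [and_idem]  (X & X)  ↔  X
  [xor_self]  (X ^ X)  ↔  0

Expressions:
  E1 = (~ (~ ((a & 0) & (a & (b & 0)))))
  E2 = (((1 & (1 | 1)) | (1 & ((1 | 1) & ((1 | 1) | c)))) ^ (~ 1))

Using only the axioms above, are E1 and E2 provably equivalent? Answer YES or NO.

NO

All listed rules preserve value, hence provable equivalence implies equal values everywhere; look for a separating assignment.
a=0, b=0, c=0 gives E1 ↦ 0, E2 ↦ 1; values differ ⇒ not provably equivalent.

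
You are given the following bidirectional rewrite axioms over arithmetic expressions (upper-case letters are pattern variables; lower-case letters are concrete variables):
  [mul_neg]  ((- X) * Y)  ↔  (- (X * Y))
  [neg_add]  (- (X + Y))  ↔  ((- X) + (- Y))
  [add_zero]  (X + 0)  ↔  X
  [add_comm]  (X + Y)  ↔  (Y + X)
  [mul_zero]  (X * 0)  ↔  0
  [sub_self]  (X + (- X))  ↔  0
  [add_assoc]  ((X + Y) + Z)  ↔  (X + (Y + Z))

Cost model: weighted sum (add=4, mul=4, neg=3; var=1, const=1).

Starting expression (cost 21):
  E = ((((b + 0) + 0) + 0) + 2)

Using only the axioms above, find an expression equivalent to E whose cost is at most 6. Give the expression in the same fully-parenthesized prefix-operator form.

(1) (b + 0)  =[add_zero →]=  b    ⊢ (((b + 0) + 0) + 2)
(2) (b + 0)  =[add_zero →]=  b    ⊢ ((b + 0) + 2)
(3) (b + 0)  =[add_zero →]=  b    ⊢ cost 6, within 6

(b + 2)   [cost 6]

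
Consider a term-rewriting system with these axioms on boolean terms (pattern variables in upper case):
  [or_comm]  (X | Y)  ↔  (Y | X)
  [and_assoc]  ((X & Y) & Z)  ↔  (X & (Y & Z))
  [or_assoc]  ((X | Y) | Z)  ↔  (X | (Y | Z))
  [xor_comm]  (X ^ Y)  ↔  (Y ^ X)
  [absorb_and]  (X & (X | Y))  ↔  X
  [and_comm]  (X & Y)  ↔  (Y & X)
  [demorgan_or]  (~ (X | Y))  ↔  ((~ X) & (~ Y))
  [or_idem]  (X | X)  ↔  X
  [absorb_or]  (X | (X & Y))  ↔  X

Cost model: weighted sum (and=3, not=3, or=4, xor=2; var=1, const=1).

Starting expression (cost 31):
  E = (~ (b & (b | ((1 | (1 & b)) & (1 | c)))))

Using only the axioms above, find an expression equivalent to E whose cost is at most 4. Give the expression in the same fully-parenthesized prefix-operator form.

(~ b)   [cost 4]

1. [absorb_or →] (1 | (1 & b))  →  1;  E = (~ (b & (b | (1 & (1 | c)))))
2. [absorb_and →] (1 & (1 | c))  →  1;  E = (~ (b & (b | 1)))
3. [absorb_and →] (b & (b | 1))  →  b;  cost 4 ≤ 4, done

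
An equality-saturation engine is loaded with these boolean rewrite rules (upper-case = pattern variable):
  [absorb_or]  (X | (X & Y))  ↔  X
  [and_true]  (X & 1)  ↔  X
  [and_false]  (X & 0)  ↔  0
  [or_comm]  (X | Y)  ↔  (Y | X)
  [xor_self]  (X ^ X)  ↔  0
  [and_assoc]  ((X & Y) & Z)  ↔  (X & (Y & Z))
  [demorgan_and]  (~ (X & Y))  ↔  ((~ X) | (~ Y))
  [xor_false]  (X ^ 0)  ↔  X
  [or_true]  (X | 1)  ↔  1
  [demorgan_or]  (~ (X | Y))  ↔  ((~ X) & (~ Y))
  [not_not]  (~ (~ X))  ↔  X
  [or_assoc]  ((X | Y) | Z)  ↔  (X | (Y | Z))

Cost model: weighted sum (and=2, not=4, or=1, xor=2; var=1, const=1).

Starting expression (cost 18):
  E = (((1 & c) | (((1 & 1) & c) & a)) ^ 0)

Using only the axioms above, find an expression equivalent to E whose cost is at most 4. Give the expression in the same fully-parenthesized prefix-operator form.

(1 & c)   [cost 4]

1. [xor_false →] (((1 & c) | (((1 & 1) & c) & a)) ^ 0)  →  ((1 & c) | (((1 & 1) & c) & a))
2. [and_true →] (1 & 1)  →  1;  E = ((1 & c) | ((1 & c) & a))
3. [absorb_or →] ((1 & c) | ((1 & c) & a))  →  (1 & c);  cost 4 ≤ 4, done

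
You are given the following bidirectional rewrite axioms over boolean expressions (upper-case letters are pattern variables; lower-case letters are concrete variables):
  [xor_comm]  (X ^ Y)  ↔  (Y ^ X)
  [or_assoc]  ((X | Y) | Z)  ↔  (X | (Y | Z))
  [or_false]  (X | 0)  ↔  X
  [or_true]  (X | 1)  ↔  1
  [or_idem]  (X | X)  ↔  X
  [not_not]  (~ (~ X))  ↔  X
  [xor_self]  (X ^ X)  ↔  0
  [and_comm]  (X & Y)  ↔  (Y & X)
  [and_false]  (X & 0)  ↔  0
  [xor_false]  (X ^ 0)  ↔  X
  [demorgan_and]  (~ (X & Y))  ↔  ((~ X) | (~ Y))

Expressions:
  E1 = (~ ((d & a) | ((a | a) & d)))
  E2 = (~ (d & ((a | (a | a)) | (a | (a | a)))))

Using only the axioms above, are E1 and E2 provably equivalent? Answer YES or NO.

YES

(1) (a | a)  =[or_idem →]=  a    ⊢ (~ ((d & a) | (a & d)))
(2) (a & d)  =[and_comm →]=  (d & a)    ⊢ (~ ((d & a) | (d & a)))
(3) ((d & a) | (d & a))  =[or_idem →]=  (d & a)    ⊢ (~ (d & a))
(4) a  =[or_idem ←]=  (a | a)    ⊢ (~ (d & (a | a)))
(5) a  =[or_idem ←]=  (a | a)    ⊢ (~ (d & (a | (a | a))))
(6) (a | (a | a))  =[or_idem ←]=  ((a | (a | a)) | (a | (a | a)))    ⊢ E2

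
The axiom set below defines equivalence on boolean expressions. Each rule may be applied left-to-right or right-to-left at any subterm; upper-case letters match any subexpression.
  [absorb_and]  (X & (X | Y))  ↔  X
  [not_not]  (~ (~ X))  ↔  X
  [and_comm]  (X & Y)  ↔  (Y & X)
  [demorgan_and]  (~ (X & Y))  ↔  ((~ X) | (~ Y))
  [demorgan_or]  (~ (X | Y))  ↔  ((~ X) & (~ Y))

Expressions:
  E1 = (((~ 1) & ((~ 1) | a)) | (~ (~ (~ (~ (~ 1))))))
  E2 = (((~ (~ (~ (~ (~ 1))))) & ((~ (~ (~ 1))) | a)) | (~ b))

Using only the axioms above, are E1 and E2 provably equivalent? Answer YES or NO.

NO

The axioms are sound identities: if E1 ↔* E2 then E1 and E2 evaluate identically under any assignment.
Under a=0, b=0: E1 evaluates to 0, E2 to 1. Distinct ⇒ no rewrite sequence connects them.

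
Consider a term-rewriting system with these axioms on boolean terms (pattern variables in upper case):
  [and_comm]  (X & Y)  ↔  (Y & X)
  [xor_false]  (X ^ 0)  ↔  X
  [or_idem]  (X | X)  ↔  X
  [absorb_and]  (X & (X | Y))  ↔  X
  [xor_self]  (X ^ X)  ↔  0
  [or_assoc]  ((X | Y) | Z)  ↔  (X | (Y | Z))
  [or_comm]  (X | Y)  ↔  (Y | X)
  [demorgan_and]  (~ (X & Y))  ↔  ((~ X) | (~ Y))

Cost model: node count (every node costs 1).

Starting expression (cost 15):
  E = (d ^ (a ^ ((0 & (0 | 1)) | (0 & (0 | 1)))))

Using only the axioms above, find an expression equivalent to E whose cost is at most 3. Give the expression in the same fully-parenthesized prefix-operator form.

(1) ((0 & (0 | 1)) | (0 & (0 | 1)))  =[or_idem →]=  (0 & (0 | 1))    ⊢ (d ^ (a ^ (0 & (0 | 1))))
(2) (0 & (0 | 1))  =[absorb_and →]=  0    ⊢ (d ^ (a ^ 0))
(3) (a ^ 0)  =[xor_false →]=  a    ⊢ cost 3, within 3

(d ^ a)   [cost 3]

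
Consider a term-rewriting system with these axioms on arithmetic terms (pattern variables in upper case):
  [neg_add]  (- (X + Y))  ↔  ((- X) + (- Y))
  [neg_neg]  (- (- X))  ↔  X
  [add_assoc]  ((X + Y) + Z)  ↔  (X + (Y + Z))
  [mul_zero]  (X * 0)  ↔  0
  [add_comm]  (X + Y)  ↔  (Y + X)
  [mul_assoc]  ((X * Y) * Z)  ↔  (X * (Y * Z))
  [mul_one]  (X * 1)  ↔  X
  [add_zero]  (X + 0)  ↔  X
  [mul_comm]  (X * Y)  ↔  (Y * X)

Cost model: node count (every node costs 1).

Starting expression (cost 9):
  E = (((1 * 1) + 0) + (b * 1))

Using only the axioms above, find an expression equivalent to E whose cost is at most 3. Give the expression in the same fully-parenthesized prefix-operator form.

1. [add_zero →] ((1 * 1) + 0)  →  (1 * 1);  E = ((1 * 1) + (b * 1))
2. [mul_one →] (1 * 1)  →  1;  E = (1 + (b * 1))
3. [mul_one →] (b * 1)  →  b;  cost 3 ≤ 3, done

(1 + b)   [cost 3]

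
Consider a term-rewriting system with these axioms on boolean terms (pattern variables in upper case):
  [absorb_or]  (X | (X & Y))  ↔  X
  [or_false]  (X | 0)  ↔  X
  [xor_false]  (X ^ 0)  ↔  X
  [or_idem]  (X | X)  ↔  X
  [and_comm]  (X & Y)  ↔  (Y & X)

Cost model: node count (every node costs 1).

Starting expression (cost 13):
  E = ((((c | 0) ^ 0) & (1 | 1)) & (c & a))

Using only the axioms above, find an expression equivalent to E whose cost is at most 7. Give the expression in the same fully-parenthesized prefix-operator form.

((c & 1) & (c & a))   [cost 7]

1. [or_false →] (c | 0)  →  c;  E = (((c ^ 0) & (1 | 1)) & (c & a))
2. [or_idem →] (1 | 1)  →  1;  E = (((c ^ 0) & 1) & (c & a))
3. [xor_false →] (c ^ 0)  →  c;  cost 7 ≤ 7, done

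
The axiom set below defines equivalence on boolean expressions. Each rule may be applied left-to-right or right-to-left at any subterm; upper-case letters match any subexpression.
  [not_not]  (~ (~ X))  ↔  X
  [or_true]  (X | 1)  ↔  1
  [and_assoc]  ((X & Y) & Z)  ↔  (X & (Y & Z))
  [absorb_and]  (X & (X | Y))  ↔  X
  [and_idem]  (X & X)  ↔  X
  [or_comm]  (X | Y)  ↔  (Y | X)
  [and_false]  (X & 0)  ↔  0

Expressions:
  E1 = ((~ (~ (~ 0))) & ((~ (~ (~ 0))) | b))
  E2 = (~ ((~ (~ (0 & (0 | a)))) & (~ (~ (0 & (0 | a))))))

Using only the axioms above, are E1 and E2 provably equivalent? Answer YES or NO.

YES

(1) (~ (~ 0))  =[not_not →]=  0    ⊢ ((~ 0) & ((~ (~ (~ 0))) | b))
(2) (~ (~ (~ 0)))  =[not_not →]=  (~ 0)    ⊢ ((~ 0) & ((~ 0) | b))
(3) ((~ 0) & ((~ 0) | b))  =[absorb_and →]=  (~ 0)
(4) (~ 0)  =[not_not ←]=  (~ (~ (~ 0)))
(5) 0  =[absorb_and ←]=  (0 & (0 | a))    ⊢ (~ (~ (~ (0 & (0 | a)))))
(6) (~ (~ (0 & (0 | a))))  =[and_idem ←]=  ((~ (~ (0 & (0 | a)))) & (~ (~ (0 & (0 | a)))))    ⊢ E2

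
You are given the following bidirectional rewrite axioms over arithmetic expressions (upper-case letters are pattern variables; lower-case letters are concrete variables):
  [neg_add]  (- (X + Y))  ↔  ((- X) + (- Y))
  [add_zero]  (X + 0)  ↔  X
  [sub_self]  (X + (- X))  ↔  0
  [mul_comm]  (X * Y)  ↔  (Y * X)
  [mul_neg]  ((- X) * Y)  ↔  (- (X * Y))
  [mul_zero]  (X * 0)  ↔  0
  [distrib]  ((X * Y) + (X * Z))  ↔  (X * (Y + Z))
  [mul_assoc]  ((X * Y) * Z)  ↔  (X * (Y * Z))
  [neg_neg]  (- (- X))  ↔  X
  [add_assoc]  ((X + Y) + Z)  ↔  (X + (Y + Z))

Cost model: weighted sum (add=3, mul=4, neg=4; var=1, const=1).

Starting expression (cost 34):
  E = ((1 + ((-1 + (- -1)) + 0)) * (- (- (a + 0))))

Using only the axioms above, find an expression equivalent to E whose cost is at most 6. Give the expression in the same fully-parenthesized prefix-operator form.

step 1: add_zero (→) rewrites ((-1 + (- -1)) + 0) into (-1 + (- -1)), now ((1 + (-1 + (- -1))) * (- (- (a + 0))))
step 2: add_zero (→) rewrites (a + 0) into a, now ((1 + (-1 + (- -1))) * (- (- a)))
step 3: sub_self (→) rewrites (-1 + (- -1)) into 0, now ((1 + 0) * (- (- a)))
step 4: neg_neg (→) rewrites (- (- a)) into a, now ((1 + 0) * a)
step 5: add_zero (→) rewrites (1 + 0) into 1, reaching cost 6 (bound 6)

(1 * a)   [cost 6]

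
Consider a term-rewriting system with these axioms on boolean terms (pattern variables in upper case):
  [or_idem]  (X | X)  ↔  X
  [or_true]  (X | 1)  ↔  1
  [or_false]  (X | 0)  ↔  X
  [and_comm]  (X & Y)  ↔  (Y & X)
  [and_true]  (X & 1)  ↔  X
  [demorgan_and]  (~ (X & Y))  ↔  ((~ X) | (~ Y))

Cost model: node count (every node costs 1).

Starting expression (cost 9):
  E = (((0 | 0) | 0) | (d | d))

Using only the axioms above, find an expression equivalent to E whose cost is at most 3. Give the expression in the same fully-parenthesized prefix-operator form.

step 1: or_idem (→) rewrites (d | d) into d, now (((0 | 0) | 0) | d)
step 2: or_false (→) rewrites (0 | 0) into 0, now ((0 | 0) | d)
step 3: or_false (→) rewrites (0 | 0) into 0, reaching cost 3 (bound 3)

(0 | d)   [cost 3]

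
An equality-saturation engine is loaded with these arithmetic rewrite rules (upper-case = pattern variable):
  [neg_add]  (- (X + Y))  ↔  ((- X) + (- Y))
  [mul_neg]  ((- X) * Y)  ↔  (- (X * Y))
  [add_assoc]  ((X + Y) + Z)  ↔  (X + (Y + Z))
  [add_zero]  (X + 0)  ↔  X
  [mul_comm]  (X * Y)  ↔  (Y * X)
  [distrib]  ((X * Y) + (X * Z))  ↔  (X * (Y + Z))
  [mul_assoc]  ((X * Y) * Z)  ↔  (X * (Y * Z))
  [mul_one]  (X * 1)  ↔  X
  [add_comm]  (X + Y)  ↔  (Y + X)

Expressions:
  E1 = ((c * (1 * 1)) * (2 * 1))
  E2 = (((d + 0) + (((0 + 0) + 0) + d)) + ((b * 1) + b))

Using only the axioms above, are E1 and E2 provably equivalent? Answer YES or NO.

NO

Every axiom is a valid identity, so a rewrite proof would force E1 and E2 to agree under every assignment.
At b=0, c=0, d=1: E1 = 0 but E2 = 2; they differ, so no derivation exists.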